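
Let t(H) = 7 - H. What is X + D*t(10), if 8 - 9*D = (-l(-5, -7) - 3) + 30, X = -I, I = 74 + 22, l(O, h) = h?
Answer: -262/3 ≈ -87.333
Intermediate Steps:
I = 96
X = -96 (X = -1*96 = -96)
D = -26/9 (D = 8/9 - ((-1*(-7) - 3) + 30)/9 = 8/9 - ((7 - 3) + 30)/9 = 8/9 - (4 + 30)/9 = 8/9 - 1/9*34 = 8/9 - 34/9 = -26/9 ≈ -2.8889)
X + D*t(10) = -96 - 26*(7 - 1*10)/9 = -96 - 26*(7 - 10)/9 = -96 - 26/9*(-3) = -96 + 26/3 = -262/3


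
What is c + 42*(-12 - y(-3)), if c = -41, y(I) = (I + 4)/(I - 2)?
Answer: -2683/5 ≈ -536.60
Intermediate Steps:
y(I) = (4 + I)/(-2 + I)
c + 42*(-12 - y(-3)) = -41 + 42*(-12 - (4 - 3)/(-2 - 3)) = -41 + 42*(-12 - 1/(-5)) = -41 + 42*(-12 - (-1)/5) = -41 + 42*(-12 - 1*(-⅕)) = -41 + 42*(-12 + ⅕) = -41 + 42*(-59/5) = -41 - 2478/5 = -2683/5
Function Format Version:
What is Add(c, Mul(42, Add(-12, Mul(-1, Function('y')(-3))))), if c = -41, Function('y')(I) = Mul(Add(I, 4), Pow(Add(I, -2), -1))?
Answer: Rational(-2683, 5) ≈ -536.60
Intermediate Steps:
Function('y')(I) = Mul(Pow(Add(-2, I), -1), Add(4, I)) (Function('y')(I) = Mul(Add(4, I), Pow(Add(-2, I), -1)) = Mul(Pow(Add(-2, I), -1), Add(4, I)))
Add(c, Mul(42, Add(-12, Mul(-1, Function('y')(-3))))) = Add(-41, Mul(42, Add(-12, Mul(-1, Mul(Pow(Add(-2, -3), -1), Add(4, -3)))))) = Add(-41, Mul(42, Add(-12, Mul(-1, Mul(Pow(-5, -1), 1))))) = Add(-41, Mul(42, Add(-12, Mul(-1, Mul(Rational(-1, 5), 1))))) = Add(-41, Mul(42, Add(-12, Mul(-1, Rational(-1, 5))))) = Add(-41, Mul(42, Add(-12, Rational(1, 5)))) = Add(-41, Mul(42, Rational(-59, 5))) = Add(-41, Rational(-2478, 5)) = Rational(-2683, 5)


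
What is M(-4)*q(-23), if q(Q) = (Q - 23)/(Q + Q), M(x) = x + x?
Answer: -8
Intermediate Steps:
M(x) = 2*x
q(Q) = (-23 + Q)/(2*Q) (q(Q) = (-23 + Q)/((2*Q)) = (-23 + Q)*(1/(2*Q)) = (-23 + Q)/(2*Q))
M(-4)*q(-23) = (2*(-4))*((½)*(-23 - 23)/(-23)) = -4*(-1)*(-46)/23 = -8*1 = -8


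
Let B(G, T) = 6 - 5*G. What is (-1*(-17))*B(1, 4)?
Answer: 17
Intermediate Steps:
B(G, T) = 6 - 5*G
(-1*(-17))*B(1, 4) = (-1*(-17))*(6 - 5*1) = 17*(6 - 5) = 17*1 = 17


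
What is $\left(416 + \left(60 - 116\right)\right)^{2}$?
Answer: $129600$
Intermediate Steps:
$\left(416 + \left(60 - 116\right)\right)^{2} = \left(416 - 56\right)^{2} = 360^{2} = 129600$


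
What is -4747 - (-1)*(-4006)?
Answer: -8753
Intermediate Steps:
-4747 - (-1)*(-4006) = -4747 - 1*4006 = -4747 - 4006 = -8753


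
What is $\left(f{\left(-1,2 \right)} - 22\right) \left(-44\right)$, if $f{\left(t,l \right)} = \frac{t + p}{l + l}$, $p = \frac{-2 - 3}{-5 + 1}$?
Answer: $\frac{3861}{4} \approx 965.25$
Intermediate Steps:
$p = \frac{5}{4}$ ($p = - \frac{5}{-4} = \left(-5\right) \left(- \frac{1}{4}\right) = \frac{5}{4} \approx 1.25$)
$f{\left(t,l \right)} = \frac{\frac{5}{4} + t}{2 l}$ ($f{\left(t,l \right)} = \frac{t + \frac{5}{4}}{l + l} = \frac{\frac{5}{4} + t}{2 l}$)
$\left(f{\left(-1,2 \right)} - 22\right) \left(-44\right) = \left(\frac{5 + 4 \left(-1\right)}{8 \cdot 2} - 22\right) \left(-44\right) = \left(\frac{1}{8} \cdot \frac{1}{2} \left(5 - 4\right) - 22\right) \left(-44\right) = \left(\frac{1}{8} \cdot \frac{1}{2} \cdot 1 - 22\right) \left(-44\right) = \left(\frac{1}{16} - 22\right) \left(-44\right) = \left(- \frac{351}{16}\right) \left(-44\right) = \frac{3861}{4}$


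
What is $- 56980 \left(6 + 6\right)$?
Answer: $-683760$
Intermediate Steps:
$- 56980 \left(6 + 6\right) = \left(-56980\right) 12 = -683760$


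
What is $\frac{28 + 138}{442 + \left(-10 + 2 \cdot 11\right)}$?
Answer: $\frac{83}{227} \approx 0.36564$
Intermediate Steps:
$\frac{28 + 138}{442 + \left(-10 + 2 \cdot 11\right)} = \frac{166}{442 + \left(-10 + 22\right)} = \frac{166}{442 + 12} = \frac{166}{454} = 166 \cdot \frac{1}{454} = \frac{83}{227}$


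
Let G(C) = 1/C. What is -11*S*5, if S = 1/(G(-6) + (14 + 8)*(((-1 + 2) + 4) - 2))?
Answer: -66/79 ≈ -0.83544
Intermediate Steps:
S = 6/395 (S = 1/(1/(-6) + (14 + 8)*(((-1 + 2) + 4) - 2)) = 1/(-⅙ + 22*((1 + 4) - 2)) = 1/(-⅙ + 22*(5 - 2)) = 1/(-⅙ + 22*3) = 1/(-⅙ + 66) = 1/(395/6) = 6/395 ≈ 0.015190)
-11*S*5 = -11*6/395*5 = -66/395*5 = -66/79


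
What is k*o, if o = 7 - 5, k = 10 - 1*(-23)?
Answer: 66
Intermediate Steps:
k = 33 (k = 10 + 23 = 33)
o = 2
k*o = 33*2 = 66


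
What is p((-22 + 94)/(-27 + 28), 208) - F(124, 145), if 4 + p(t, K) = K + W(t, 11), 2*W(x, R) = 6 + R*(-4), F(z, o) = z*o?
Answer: -17795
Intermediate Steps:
F(z, o) = o*z
W(x, R) = 3 - 2*R (W(x, R) = (6 + R*(-4))/2 = (6 - 4*R)/2 = 3 - 2*R)
p(t, K) = -23 + K (p(t, K) = -4 + (K + (3 - 2*11)) = -4 + (K + (3 - 22)) = -4 + (K - 19) = -4 + (-19 + K) = -23 + K)
p((-22 + 94)/(-27 + 28), 208) - F(124, 145) = (-23 + 208) - 145*124 = 185 - 1*17980 = 185 - 17980 = -17795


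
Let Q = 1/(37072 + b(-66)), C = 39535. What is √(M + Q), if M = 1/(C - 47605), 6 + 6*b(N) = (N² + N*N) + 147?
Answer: I*√1516942344030/124431330 ≈ 0.0098982*I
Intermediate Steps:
b(N) = 47/2 + N²/3 (b(N) = -1 + ((N² + N*N) + 147)/6 = -1 + ((N² + N²) + 147)/6 = -1 + (2*N² + 147)/6 = -1 + (147 + 2*N²)/6 = -1 + (49/2 + N²/3) = 47/2 + N²/3)
Q = 2/77095 (Q = 1/(37072 + (47/2 + (⅓)*(-66)²)) = 1/(37072 + (47/2 + (⅓)*4356)) = 1/(37072 + (47/2 + 1452)) = 1/(37072 + 2951/2) = 1/(77095/2) = 2/77095 ≈ 2.5942e-5)
M = -1/8070 (M = 1/(39535 - 47605) = 1/(-8070) = -1/8070 ≈ -0.00012392)
√(M + Q) = √(-1/8070 + 2/77095) = √(-12191/124431330) = I*√1516942344030/124431330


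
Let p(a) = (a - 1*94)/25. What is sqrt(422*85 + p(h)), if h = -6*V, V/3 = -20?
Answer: 2*sqrt(224254)/5 ≈ 189.42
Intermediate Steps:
V = -60 (V = 3*(-20) = -60)
h = 360 (h = -6*(-60) = 360)
p(a) = -94/25 + a/25 (p(a) = (a - 94)*(1/25) = (-94 + a)*(1/25) = -94/25 + a/25)
sqrt(422*85 + p(h)) = sqrt(422*85 + (-94/25 + (1/25)*360)) = sqrt(35870 + (-94/25 + 72/5)) = sqrt(35870 + 266/25) = sqrt(897016/25) = 2*sqrt(224254)/5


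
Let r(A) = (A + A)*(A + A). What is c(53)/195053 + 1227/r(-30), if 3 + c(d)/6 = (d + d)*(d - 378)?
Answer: -168284923/234063600 ≈ -0.71897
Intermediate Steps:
r(A) = 4*A² (r(A) = (2*A)*(2*A) = 4*A²)
c(d) = -18 + 12*d*(-378 + d) (c(d) = -18 + 6*((d + d)*(d - 378)) = -18 + 6*((2*d)*(-378 + d)) = -18 + 6*(2*d*(-378 + d)) = -18 + 12*d*(-378 + d))
c(53)/195053 + 1227/r(-30) = (-18 - 4536*53 + 12*53²)/195053 + 1227/((4*(-30)²)) = (-18 - 240408 + 12*2809)*(1/195053) + 1227/((4*900)) = (-18 - 240408 + 33708)*(1/195053) + 1227/3600 = -206718*1/195053 + 1227*(1/3600) = -206718/195053 + 409/1200 = -168284923/234063600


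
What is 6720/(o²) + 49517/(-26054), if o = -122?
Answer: -140482037/96946934 ≈ -1.4491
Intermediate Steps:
6720/(o²) + 49517/(-26054) = 6720/((-122)²) + 49517/(-26054) = 6720/14884 + 49517*(-1/26054) = 6720*(1/14884) - 49517/26054 = 1680/3721 - 49517/26054 = -140482037/96946934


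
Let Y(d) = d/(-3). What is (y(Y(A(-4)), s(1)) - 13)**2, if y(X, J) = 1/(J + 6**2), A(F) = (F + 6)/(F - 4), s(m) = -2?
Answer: 194481/1156 ≈ 168.24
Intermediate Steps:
A(F) = (6 + F)/(-4 + F)
Y(d) = -d/3 (Y(d) = d*(-1/3) = -d/3)
y(X, J) = 1/(36 + J) (y(X, J) = 1/(J + 36) = 1/(36 + J))
(y(Y(A(-4)), s(1)) - 13)**2 = (1/(36 - 2) - 13)**2 = (1/34 - 13)**2 = (-441/34)**2 = 194481/1156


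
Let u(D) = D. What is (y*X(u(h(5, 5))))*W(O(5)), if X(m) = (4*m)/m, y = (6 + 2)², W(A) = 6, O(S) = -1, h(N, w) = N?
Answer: 1536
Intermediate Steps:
y = 64 (y = 8² = 64)
X(m) = 4
(y*X(u(h(5, 5))))*W(O(5)) = (64*4)*6 = 256*6 = 1536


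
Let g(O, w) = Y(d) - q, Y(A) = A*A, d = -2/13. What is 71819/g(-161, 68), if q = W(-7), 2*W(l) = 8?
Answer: -12137411/672 ≈ -18062.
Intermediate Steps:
W(l) = 4 (W(l) = (½)*8 = 4)
q = 4
d = -2/13 (d = -2*1/13 = -2/13 ≈ -0.15385)
Y(A) = A²
g(O, w) = -672/169 (g(O, w) = (-2/13)² - 1*4 = 4/169 - 4 = -672/169)
71819/g(-161, 68) = 71819/(-672/169) = 71819*(-169/672) = -12137411/672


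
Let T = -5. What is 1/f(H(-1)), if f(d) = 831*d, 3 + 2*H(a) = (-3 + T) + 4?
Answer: -2/5817 ≈ -0.00034382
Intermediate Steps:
H(a) = -7/2 (H(a) = -3/2 + ((-3 - 5) + 4)/2 = -3/2 + (-8 + 4)/2 = -3/2 + (½)*(-4) = -3/2 - 2 = -7/2)
1/f(H(-1)) = 1/(831*(-7/2)) = 1/(-5817/2) = -2/5817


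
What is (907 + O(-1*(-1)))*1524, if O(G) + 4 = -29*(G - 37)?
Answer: 2967228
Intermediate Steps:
O(G) = 1069 - 29*G (O(G) = -4 - 29*(G - 37) = -4 - 29*(-37 + G) = -4 + (1073 - 29*G) = 1069 - 29*G)
(907 + O(-1*(-1)))*1524 = (907 + (1069 - (-29)*(-1)))*1524 = (907 + (1069 - 29*1))*1524 = (907 + (1069 - 29))*1524 = (907 + 1040)*1524 = 1947*1524 = 2967228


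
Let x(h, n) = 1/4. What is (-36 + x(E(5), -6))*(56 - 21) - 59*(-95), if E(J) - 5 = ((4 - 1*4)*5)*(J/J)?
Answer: 17415/4 ≈ 4353.8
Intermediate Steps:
E(J) = 5 (E(J) = 5 + ((4 - 1*4)*5)*(J/J) = 5 + ((4 - 4)*5)*1 = 5 + (0*5)*1 = 5 + 0*1 = 5 + 0 = 5)
x(h, n) = ¼ (x(h, n) = 1*(¼) = ¼)
(-36 + x(E(5), -6))*(56 - 21) - 59*(-95) = (-36 + ¼)*(56 - 21) - 59*(-95) = -143/4*35 + 5605 = -5005/4 + 5605 = 17415/4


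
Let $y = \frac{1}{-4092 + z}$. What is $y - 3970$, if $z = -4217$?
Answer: $- \frac{32986731}{8309} \approx -3970.0$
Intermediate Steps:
$y = - \frac{1}{8309}$ ($y = \frac{1}{-4092 - 4217} = \frac{1}{-8309} = - \frac{1}{8309} \approx -0.00012035$)
$y - 3970 = - \frac{1}{8309} - 3970 = - \frac{32986731}{8309}$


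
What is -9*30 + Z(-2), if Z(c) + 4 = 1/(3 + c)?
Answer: -273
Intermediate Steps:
Z(c) = -4 + 1/(3 + c)
-9*30 + Z(-2) = -9*30 + (-11 - 4*(-2))/(3 - 2) = -270 + (-11 + 8)/1 = -270 + 1*(-3) = -270 - 3 = -273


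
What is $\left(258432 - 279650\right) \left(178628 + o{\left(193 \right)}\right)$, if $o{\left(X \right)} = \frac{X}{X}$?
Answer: $-3790150122$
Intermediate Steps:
$o{\left(X \right)} = 1$
$\left(258432 - 279650\right) \left(178628 + o{\left(193 \right)}\right) = \left(258432 - 279650\right) \left(178628 + 1\right) = \left(-21218\right) 178629 = -3790150122$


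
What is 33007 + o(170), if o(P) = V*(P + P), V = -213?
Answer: -39413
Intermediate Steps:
o(P) = -426*P (o(P) = -213*(P + P) = -426*P)
33007 + o(170) = 33007 - 426*170 = 33007 - 72420 = -39413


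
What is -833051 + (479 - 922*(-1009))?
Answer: 97726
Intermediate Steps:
-833051 + (479 - 922*(-1009)) = -833051 + (479 + 930298) = -833051 + 930777 = 97726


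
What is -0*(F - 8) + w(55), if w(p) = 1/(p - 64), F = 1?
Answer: -⅑ ≈ -0.11111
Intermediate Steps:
w(p) = 1/(-64 + p)
-0*(F - 8) + w(55) = -0*(1 - 8) + 1/(-64 + 55) = -0*(-7) + 1/(-9) = -61*0 - ⅑ = 0 - ⅑ = -⅑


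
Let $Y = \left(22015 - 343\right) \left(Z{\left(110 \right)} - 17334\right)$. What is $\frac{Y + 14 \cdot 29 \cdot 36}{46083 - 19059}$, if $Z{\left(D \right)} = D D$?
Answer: $- \frac{4725693}{1126} \approx -4196.9$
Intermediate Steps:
$Z{\left(D \right)} = D^{2}$
$Y = -113431248$ ($Y = \left(22015 - 343\right) \left(110^{2} - 17334\right) = 21672 \left(12100 - 17334\right) = 21672 \left(-5234\right) = -113431248$)
$\frac{Y + 14 \cdot 29 \cdot 36}{46083 - 19059} = \frac{-113431248 + 14 \cdot 29 \cdot 36}{46083 - 19059} = \frac{-113431248 + 406 \cdot 36}{27024} = \left(-113431248 + 14616\right) \frac{1}{27024} = \left(-113416632\right) \frac{1}{27024} = - \frac{4725693}{1126}$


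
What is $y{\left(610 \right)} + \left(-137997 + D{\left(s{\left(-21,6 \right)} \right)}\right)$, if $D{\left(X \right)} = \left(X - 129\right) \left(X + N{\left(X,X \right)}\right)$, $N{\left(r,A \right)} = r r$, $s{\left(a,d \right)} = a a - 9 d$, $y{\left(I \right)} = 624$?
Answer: $38602875$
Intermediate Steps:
$s{\left(a,d \right)} = a^{2} - 9 d$
$N{\left(r,A \right)} = r^{2}$
$D{\left(X \right)} = \left(-129 + X\right) \left(X + X^{2}\right)$ ($D{\left(X \right)} = \left(X - 129\right) \left(X + X^{2}\right) = \left(-129 + X\right) \left(X + X^{2}\right)$)
$y{\left(610 \right)} + \left(-137997 + D{\left(s{\left(-21,6 \right)} \right)}\right) = 624 - \left(137997 - \left(\left(-21\right)^{2} - 54\right) \left(-129 + \left(\left(-21\right)^{2} - 54\right)^{2} - 128 \left(\left(-21\right)^{2} - 54\right)\right)\right) = 624 - \left(137997 - \left(441 - 54\right) \left(-129 + \left(441 - 54\right)^{2} - 128 \left(441 - 54\right)\right)\right) = 624 - \left(137997 - 387 \left(-129 + 387^{2} - 49536\right)\right) = 624 - \left(137997 - 387 \left(-129 + 149769 - 49536\right)\right) = 624 + \left(-137997 + 387 \cdot 100104\right) = 624 + \left(-137997 + 38740248\right) = 624 + 38602251 = 38602875$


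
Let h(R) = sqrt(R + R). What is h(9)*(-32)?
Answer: -96*sqrt(2) ≈ -135.76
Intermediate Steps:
h(R) = sqrt(2)*sqrt(R) (h(R) = sqrt(2*R) = sqrt(2)*sqrt(R))
h(9)*(-32) = (sqrt(2)*sqrt(9))*(-32) = (sqrt(2)*3)*(-32) = (3*sqrt(2))*(-32) = -96*sqrt(2)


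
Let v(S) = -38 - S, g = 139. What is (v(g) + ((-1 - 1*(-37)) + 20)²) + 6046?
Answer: 9005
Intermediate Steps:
(v(g) + ((-1 - 1*(-37)) + 20)²) + 6046 = ((-38 - 1*139) + ((-1 - 1*(-37)) + 20)²) + 6046 = ((-38 - 139) + ((-1 + 37) + 20)²) + 6046 = (-177 + (36 + 20)²) + 6046 = (-177 + 56²) + 6046 = (-177 + 3136) + 6046 = 2959 + 6046 = 9005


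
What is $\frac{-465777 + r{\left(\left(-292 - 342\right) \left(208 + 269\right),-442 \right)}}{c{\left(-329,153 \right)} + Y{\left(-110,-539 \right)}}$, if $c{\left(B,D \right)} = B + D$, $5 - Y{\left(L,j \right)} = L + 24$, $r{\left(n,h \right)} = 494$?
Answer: $\frac{465283}{85} \approx 5473.9$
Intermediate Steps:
$Y{\left(L,j \right)} = -19 - L$ ($Y{\left(L,j \right)} = 5 - \left(L + 24\right) = 5 - \left(24 + L\right) = -19 - L$)
$\frac{-465777 + r{\left(\left(-292 - 342\right) \left(208 + 269\right),-442 \right)}}{c{\left(-329,153 \right)} + Y{\left(-110,-539 \right)}} = \frac{-465777 + 494}{\left(-329 + 153\right) - -91} = - \frac{465283}{-176 + \left(-19 + 110\right)} = - \frac{465283}{-176 + 91} = - \frac{465283}{-85} = \left(-465283\right) \left(- \frac{1}{85}\right) = \frac{465283}{85}$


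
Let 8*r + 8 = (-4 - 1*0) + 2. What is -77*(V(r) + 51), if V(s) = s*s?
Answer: -64757/16 ≈ -4047.3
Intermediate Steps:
r = -5/4 (r = -1 + ((-4 - 1*0) + 2)/8 = -1 + ((-4 + 0) + 2)/8 = -1 + (-4 + 2)/8 = -1 + (⅛)*(-2) = -1 - ¼ = -5/4 ≈ -1.2500)
V(s) = s²
-77*(V(r) + 51) = -77*((-5/4)² + 51) = -77*(25/16 + 51) = -77*841/16 = -64757/16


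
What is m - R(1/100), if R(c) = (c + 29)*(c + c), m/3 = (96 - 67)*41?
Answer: 17832099/5000 ≈ 3566.4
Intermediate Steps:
m = 3567 (m = 3*((96 - 67)*41) = 3*(29*41) = 3*1189 = 3567)
R(c) = 2*c*(29 + c) (R(c) = (29 + c)*(2*c) = 2*c*(29 + c))
m - R(1/100) = 3567 - 2*(29 + 1/100)/100 = 3567 - 2*2901/(100*100) = 3567 - 1*2901/5000 = 3567 - 2901/5000 = 17832099/5000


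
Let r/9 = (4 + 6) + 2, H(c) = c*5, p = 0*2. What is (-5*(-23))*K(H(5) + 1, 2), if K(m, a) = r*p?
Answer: 0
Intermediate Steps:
p = 0
H(c) = 5*c
r = 108 (r = 9*((4 + 6) + 2) = 9*(10 + 2) = 9*12 = 108)
K(m, a) = 0 (K(m, a) = 108*0 = 0)
(-5*(-23))*K(H(5) + 1, 2) = -5*(-23)*0 = 115*0 = 0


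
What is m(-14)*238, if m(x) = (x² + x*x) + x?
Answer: 89964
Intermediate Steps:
m(x) = x + 2*x² (m(x) = (x² + x²) + x = 2*x² + x = x + 2*x²)
m(-14)*238 = -14*(1 + 2*(-14))*238 = -14*(1 - 28)*238 = -14*(-27)*238 = 378*238 = 89964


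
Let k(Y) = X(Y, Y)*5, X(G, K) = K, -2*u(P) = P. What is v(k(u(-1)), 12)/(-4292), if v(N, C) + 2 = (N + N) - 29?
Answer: 13/2146 ≈ 0.0060578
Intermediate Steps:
u(P) = -P/2
k(Y) = 5*Y (k(Y) = Y*5 = 5*Y)
v(N, C) = -31 + 2*N (v(N, C) = -2 + ((N + N) - 29) = -2 + (2*N - 29) = -2 + (-29 + 2*N) = -31 + 2*N)
v(k(u(-1)), 12)/(-4292) = (-31 + 2*(5*(-1/2*(-1))))/(-4292) = (-31 + 2*(5*(1/2)))*(-1/4292) = (-31 + 2*(5/2))*(-1/4292) = (-31 + 5)*(-1/4292) = -26*(-1/4292) = 13/2146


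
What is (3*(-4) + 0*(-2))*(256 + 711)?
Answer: -11604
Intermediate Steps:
(3*(-4) + 0*(-2))*(256 + 711) = (-12 + 0)*967 = -12*967 = -11604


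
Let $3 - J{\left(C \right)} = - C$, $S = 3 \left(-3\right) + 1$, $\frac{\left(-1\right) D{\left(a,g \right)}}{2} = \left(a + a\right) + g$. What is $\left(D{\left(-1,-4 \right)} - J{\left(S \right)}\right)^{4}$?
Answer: $83521$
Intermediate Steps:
$D{\left(a,g \right)} = - 4 a - 2 g$ ($D{\left(a,g \right)} = - 2 \left(\left(a + a\right) + g\right) = - 2 \left(2 a + g\right) = - 2 \left(g + 2 a\right) = - 4 a - 2 g$)
$S = -8$ ($S = -9 + 1 = -8$)
$J{\left(C \right)} = 3 + C$ ($J{\left(C \right)} = 3 - - C = 3 + C$)
$\left(D{\left(-1,-4 \right)} - J{\left(S \right)}\right)^{4} = \left(\left(\left(-4\right) \left(-1\right) - -8\right) - \left(3 - 8\right)\right)^{4} = \left(\left(4 + 8\right) - -5\right)^{4} = \left(12 + 5\right)^{4} = 17^{4} = 83521$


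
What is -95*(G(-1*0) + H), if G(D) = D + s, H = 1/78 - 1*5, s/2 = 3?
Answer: -7505/78 ≈ -96.218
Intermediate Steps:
s = 6 (s = 2*3 = 6)
H = -389/78 (H = 1/78 - 5 = -389/78 ≈ -4.9872)
G(D) = 6 + D (G(D) = D + 6 = 6 + D)
-95*(G(-1*0) + H) = -95*((6 - 1*0) - 389/78) = -95*((6 + 0) - 389/78) = -95*(6 - 389/78) = -95*79/78 = -7505/78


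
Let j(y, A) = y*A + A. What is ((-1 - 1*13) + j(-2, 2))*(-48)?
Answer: 768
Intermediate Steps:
j(y, A) = A + A*y (j(y, A) = A*y + A = A + A*y)
((-1 - 1*13) + j(-2, 2))*(-48) = ((-1 - 1*13) + 2*(1 - 2))*(-48) = ((-1 - 13) + 2*(-1))*(-48) = (-14 - 2)*(-48) = -16*(-48) = 768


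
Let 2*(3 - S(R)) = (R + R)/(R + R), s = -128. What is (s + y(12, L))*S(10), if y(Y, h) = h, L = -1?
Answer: -645/2 ≈ -322.50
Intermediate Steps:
S(R) = 5/2 (S(R) = 3 - (R + R)/(2*(R + R)) = 3 - 2*R/(2*(2*R)) = 3 - 2*R*1/(2*R)/2 = 3 - 1/2*1 = 3 - 1/2 = 5/2)
(s + y(12, L))*S(10) = (-128 - 1)*(5/2) = -129*5/2 = -645/2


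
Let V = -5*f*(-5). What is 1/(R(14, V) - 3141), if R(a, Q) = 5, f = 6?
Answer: -1/3136 ≈ -0.00031888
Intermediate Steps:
V = 150 (V = -5*6*(-5) = -30*(-5) = 150)
1/(R(14, V) - 3141) = 1/(5 - 3141) = 1/(-3136) = -1/3136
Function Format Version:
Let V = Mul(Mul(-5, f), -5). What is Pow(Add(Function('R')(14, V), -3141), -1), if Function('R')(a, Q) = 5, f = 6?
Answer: Rational(-1, 3136) ≈ -0.00031888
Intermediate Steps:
V = 150 (V = Mul(Mul(-5, 6), -5) = Mul(-30, -5) = 150)
Pow(Add(Function('R')(14, V), -3141), -1) = Pow(Add(5, -3141), -1) = Pow(-3136, -1) = Rational(-1, 3136)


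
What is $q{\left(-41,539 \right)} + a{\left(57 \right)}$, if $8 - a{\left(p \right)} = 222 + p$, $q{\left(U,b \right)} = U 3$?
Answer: $-394$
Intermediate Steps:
$q{\left(U,b \right)} = 3 U$
$a{\left(p \right)} = -214 - p$ ($a{\left(p \right)} = 8 - \left(222 + p\right) = -214 - p$)
$q{\left(-41,539 \right)} + a{\left(57 \right)} = 3 \left(-41\right) - 271 = -123 - 271 = -394$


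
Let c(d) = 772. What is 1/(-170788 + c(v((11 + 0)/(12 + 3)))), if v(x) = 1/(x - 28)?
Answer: -1/170016 ≈ -5.8818e-6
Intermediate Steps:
v(x) = 1/(-28 + x)
1/(-170788 + c(v((11 + 0)/(12 + 3)))) = 1/(-170788 + 772) = 1/(-170016) = -1/170016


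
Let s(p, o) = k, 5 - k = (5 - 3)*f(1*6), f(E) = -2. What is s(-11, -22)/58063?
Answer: 9/58063 ≈ 0.00015500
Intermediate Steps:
k = 9 (k = 5 - (5 - 3)*(-2) = 5 - 2*(-2) = 5 - 1*(-4) = 5 + 4 = 9)
s(p, o) = 9
s(-11, -22)/58063 = 9/58063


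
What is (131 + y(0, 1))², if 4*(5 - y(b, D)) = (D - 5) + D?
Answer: 299209/16 ≈ 18701.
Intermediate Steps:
y(b, D) = 25/4 - D/2 (y(b, D) = 5 - ((D - 5) + D)/4 = 5 - ((-5 + D) + D)/4 = 5 - (-5 + 2*D)/4 = 5 + (5/4 - D/2) = 25/4 - D/2)
(131 + y(0, 1))² = (131 + (25/4 - ½*1))² = (131 + (25/4 - ½))² = (131 + 23/4)² = (547/4)² = 299209/16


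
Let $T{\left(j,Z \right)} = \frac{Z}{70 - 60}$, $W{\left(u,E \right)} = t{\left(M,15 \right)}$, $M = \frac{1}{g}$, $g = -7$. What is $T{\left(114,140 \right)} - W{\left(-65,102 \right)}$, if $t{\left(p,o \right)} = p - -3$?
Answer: $\frac{78}{7} \approx 11.143$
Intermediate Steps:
$M = - \frac{1}{7}$ ($M = \frac{1}{-7} = - \frac{1}{7} \approx -0.14286$)
$t{\left(p,o \right)} = 3 + p$ ($t{\left(p,o \right)} = p + 3 = 3 + p$)
$W{\left(u,E \right)} = \frac{20}{7}$ ($W{\left(u,E \right)} = 3 - \frac{1}{7} = \frac{20}{7}$)
$T{\left(j,Z \right)} = \frac{Z}{10}$
$T{\left(114,140 \right)} - W{\left(-65,102 \right)} = \frac{1}{10} \cdot 140 - \frac{20}{7} = 14 - \frac{20}{7} = \frac{78}{7}$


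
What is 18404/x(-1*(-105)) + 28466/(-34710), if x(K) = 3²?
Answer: 106424441/52065 ≈ 2044.1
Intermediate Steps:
x(K) = 9
18404/x(-1*(-105)) + 28466/(-34710) = 18404/9 + 28466/(-34710) = 18404*(⅑) + 28466*(-1/34710) = 18404/9 - 14233/17355 = 106424441/52065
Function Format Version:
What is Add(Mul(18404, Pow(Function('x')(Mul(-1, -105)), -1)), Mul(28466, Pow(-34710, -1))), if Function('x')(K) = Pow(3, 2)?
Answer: Rational(106424441, 52065) ≈ 2044.1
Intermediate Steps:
Function('x')(K) = 9
Add(Mul(18404, Pow(Function('x')(Mul(-1, -105)), -1)), Mul(28466, Pow(-34710, -1))) = Add(Mul(18404, Pow(9, -1)), Mul(28466, Pow(-34710, -1))) = Add(Mul(18404, Rational(1, 9)), Mul(28466, Rational(-1, 34710))) = Add(Rational(18404, 9), Rational(-14233, 17355)) = Rational(106424441, 52065)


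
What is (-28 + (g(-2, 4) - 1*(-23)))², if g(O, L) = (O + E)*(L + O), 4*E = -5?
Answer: 529/4 ≈ 132.25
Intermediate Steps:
E = -5/4 (E = (¼)*(-5) = -5/4 ≈ -1.2500)
g(O, L) = (-5/4 + O)*(L + O) (g(O, L) = (O - 5/4)*(L + O) = (-5/4 + O)*(L + O))
(-28 + (g(-2, 4) - 1*(-23)))² = (-28 + (((-2)² - 5/4*4 - 5/4*(-2) + 4*(-2)) - 1*(-23)))² = (-28 + ((4 - 5 + 5/2 - 8) + 23))² = (-28 + (-13/2 + 23))² = (-28 + 33/2)² = (-23/2)² = 529/4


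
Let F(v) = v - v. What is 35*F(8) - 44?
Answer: -44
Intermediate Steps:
F(v) = 0
35*F(8) - 44 = 35*0 - 44 = 0 - 44 = -44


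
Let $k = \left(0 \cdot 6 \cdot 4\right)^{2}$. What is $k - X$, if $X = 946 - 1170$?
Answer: $224$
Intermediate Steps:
$X = -224$ ($X = 946 - 1170 = -224$)
$k = 0$ ($k = \left(0 \cdot 4\right)^{2} = 0^{2} = 0$)
$k - X = 0 - -224 = 0 + 224 = 224$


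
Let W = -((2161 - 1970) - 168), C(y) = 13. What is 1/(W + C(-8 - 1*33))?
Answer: -1/10 ≈ -0.10000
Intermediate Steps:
W = -23 (W = -(191 - 168) = -1*23 = -23)
1/(W + C(-8 - 1*33)) = 1/(-23 + 13) = 1/(-10) = -1/10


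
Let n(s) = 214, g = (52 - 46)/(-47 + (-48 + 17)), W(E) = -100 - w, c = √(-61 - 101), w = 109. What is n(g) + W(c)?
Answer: 5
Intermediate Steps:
c = 9*I*√2 (c = √(-162) = 9*I*√2 ≈ 12.728*I)
W(E) = -209 (W(E) = -100 - 1*109 = -100 - 109 = -209)
g = -1/13 (g = 6/(-47 - 31) = 6/(-78) = 6*(-1/78) = -1/13 ≈ -0.076923)
n(g) + W(c) = 214 - 209 = 5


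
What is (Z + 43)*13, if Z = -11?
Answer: 416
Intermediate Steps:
(Z + 43)*13 = (-11 + 43)*13 = 32*13 = 416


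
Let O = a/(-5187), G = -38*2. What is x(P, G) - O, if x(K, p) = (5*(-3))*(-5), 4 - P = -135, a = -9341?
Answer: 379684/5187 ≈ 73.199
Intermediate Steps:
P = 139 (P = 4 - 1*(-135) = 4 + 135 = 139)
G = -76
O = 9341/5187 (O = -9341/(-5187) = -9341*(-1/5187) = 9341/5187 ≈ 1.8008)
x(K, p) = 75 (x(K, p) = -15*(-5) = 75)
x(P, G) - O = 75 - 1*9341/5187 = 75 - 9341/5187 = 379684/5187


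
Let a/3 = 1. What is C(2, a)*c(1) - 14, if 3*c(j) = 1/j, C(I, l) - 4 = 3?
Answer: -35/3 ≈ -11.667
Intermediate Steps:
a = 3 (a = 3*1 = 3)
C(I, l) = 7 (C(I, l) = 4 + 3 = 7)
c(j) = 1/(3*j)
C(2, a)*c(1) - 14 = 7*((⅓)/1) - 14 = 7*((⅓)*1) - 14 = 7*(⅓) - 14 = 7/3 - 14 = -35/3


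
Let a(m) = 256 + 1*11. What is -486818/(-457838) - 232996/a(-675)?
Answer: -2316183527/2657451 ≈ -871.58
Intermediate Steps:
a(m) = 267 (a(m) = 256 + 11 = 267)
-486818/(-457838) - 232996/a(-675) = -486818/(-457838) - 232996/267 = -486818*(-1/457838) - 232996*1/267 = 10583/9953 - 232996/267 = -2316183527/2657451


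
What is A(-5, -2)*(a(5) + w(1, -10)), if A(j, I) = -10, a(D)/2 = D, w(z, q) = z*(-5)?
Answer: -50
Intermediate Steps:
w(z, q) = -5*z
a(D) = 2*D
A(-5, -2)*(a(5) + w(1, -10)) = -10*(2*5 - 5*1) = -10*(10 - 5) = -10*5 = -50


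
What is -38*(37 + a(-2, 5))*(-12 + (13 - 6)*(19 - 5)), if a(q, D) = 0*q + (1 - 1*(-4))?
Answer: -137256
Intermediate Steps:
a(q, D) = 5 (a(q, D) = 0 + (1 + 4) = 0 + 5 = 5)
-38*(37 + a(-2, 5))*(-12 + (13 - 6)*(19 - 5)) = -38*(37 + 5)*(-12 + (13 - 6)*(19 - 5)) = -1596*(-12 + 7*14) = -1596*(-12 + 98) = -1596*86 = -38*3612 = -137256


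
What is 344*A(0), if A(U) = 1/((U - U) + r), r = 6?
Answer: 172/3 ≈ 57.333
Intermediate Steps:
A(U) = ⅙ (A(U) = 1/((U - U) + 6) = 1/(0 + 6) = 1/6 = ⅙)
344*A(0) = 344*(⅙) = 172/3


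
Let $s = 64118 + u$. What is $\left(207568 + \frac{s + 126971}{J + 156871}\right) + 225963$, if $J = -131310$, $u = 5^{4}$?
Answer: $\frac{11081677605}{25561} \approx 4.3354 \cdot 10^{5}$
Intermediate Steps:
$u = 625$
$s = 64743$ ($s = 64118 + 625 = 64743$)
$\left(207568 + \frac{s + 126971}{J + 156871}\right) + 225963 = \left(207568 + \frac{64743 + 126971}{-131310 + 156871}\right) + 225963 = \left(207568 + \frac{191714}{25561}\right) + 225963 = \frac{5305837362}{25561} + 225963 = \frac{11081677605}{25561}$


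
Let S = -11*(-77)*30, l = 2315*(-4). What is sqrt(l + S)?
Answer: 5*sqrt(646) ≈ 127.08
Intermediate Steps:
l = -9260
S = 25410 (S = 847*30 = 25410)
sqrt(l + S) = sqrt(-9260 + 25410) = sqrt(16150) = 5*sqrt(646)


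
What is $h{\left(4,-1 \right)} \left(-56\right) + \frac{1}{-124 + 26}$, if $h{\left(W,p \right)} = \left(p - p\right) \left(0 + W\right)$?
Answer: $- \frac{1}{98} \approx -0.010204$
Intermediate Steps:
$h{\left(W,p \right)} = 0$ ($h{\left(W,p \right)} = 0 W = 0$)
$h{\left(4,-1 \right)} \left(-56\right) + \frac{1}{-124 + 26} = 0 \left(-56\right) + \frac{1}{-124 + 26} = 0 + \frac{1}{-98} = 0 - \frac{1}{98} = - \frac{1}{98}$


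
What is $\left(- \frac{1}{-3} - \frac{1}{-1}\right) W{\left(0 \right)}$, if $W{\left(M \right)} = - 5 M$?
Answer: $0$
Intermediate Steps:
$\left(- \frac{1}{-3} - \frac{1}{-1}\right) W{\left(0 \right)} = \left(- \frac{1}{-3} - \frac{1}{-1}\right) \left(\left(-5\right) 0\right) = \left(\left(-1\right) \left(- \frac{1}{3}\right) - -1\right) 0 = \left(\frac{1}{3} + 1\right) 0 = \frac{4}{3} \cdot 0 = 0$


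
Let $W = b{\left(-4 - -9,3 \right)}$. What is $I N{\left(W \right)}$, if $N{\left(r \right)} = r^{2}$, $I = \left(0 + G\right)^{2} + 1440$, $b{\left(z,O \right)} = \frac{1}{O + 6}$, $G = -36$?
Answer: $\frac{304}{9} \approx 33.778$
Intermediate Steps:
$b{\left(z,O \right)} = \frac{1}{6 + O}$
$W = \frac{1}{9}$ ($W = \frac{1}{6 + 3} = \frac{1}{9} \approx 0.11111$)
$I = 2736$ ($I = \left(0 - 36\right)^{2} + 1440 = \left(-36\right)^{2} + 1440 = 1296 + 1440 = 2736$)
$I N{\left(W \right)} = \frac{2736}{81} = 2736 \cdot \frac{1}{81} = \frac{304}{9}$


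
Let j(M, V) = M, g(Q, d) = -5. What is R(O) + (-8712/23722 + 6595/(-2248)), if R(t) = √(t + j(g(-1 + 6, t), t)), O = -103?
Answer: -88015583/26663528 + 6*I*√3 ≈ -3.301 + 10.392*I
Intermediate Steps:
R(t) = √(-5 + t) (R(t) = √(t - 5) = √(-5 + t))
R(O) + (-8712/23722 + 6595/(-2248)) = √(-5 - 103) + (-8712/23722 + 6595/(-2248)) = √(-108) + (-8712*1/23722 + 6595*(-1/2248)) = 6*I*√3 + (-4356/11861 - 6595/2248) = 6*I*√3 - 88015583/26663528 = -88015583/26663528 + 6*I*√3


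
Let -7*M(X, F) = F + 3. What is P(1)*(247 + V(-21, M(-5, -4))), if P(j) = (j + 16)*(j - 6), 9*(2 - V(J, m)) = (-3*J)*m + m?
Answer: -1327955/63 ≈ -21079.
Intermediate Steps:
M(X, F) = -3/7 - F/7 (M(X, F) = -(F + 3)/7 = -(3 + F)/7 = -3/7 - F/7)
V(J, m) = 2 - m/9 + J*m/3 (V(J, m) = 2 - ((-3*J)*m + m)/9 = 2 - (-3*J*m + m)/9 = 2 - (m - 3*J*m)/9 = 2 + (-m/9 + J*m/3) = 2 - m/9 + J*m/3)
P(j) = (-6 + j)*(16 + j) (P(j) = (16 + j)*(-6 + j) = (-6 + j)*(16 + j))
P(1)*(247 + V(-21, M(-5, -4))) = (-96 + 1² + 10*1)*(247 + (2 - (-3/7 - ⅐*(-4))/9 + (⅓)*(-21)*(-3/7 - ⅐*(-4)))) = (-96 + 1 + 10)*(247 + (2 - (-3/7 + 4/7)/9 + (⅓)*(-21)*(-3/7 + 4/7))) = -85*(247 + (2 - ⅑*⅐ + (⅓)*(-21)*(⅐))) = -85*(247 + (2 - 1/63 - 1)) = -85*(247 + 62/63) = -85*15623/63 = -1327955/63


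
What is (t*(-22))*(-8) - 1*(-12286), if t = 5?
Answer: 13166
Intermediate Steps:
(t*(-22))*(-8) - 1*(-12286) = (5*(-22))*(-8) - 1*(-12286) = -110*(-8) + 12286 = 880 + 12286 = 13166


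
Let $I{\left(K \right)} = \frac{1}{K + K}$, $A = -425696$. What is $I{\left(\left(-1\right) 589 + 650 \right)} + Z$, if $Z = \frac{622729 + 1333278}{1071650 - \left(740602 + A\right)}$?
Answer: $\frac{119694799}{46161384} \approx 2.593$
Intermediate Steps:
$I{\left(K \right)} = \frac{1}{2 K}$
$Z = \frac{1956007}{756744}$ ($Z = \frac{622729 + 1333278}{1071650 - 314906} = \frac{1956007}{1071650 + \left(-740602 + 425696\right)} = \frac{1956007}{1071650 - 314906} = \frac{1956007}{756744} \approx 2.5848$)
$I{\left(\left(-1\right) 589 + 650 \right)} + Z = \frac{1}{2 \left(\left(-1\right) 589 + 650\right)} + \frac{1956007}{756744} = \frac{1}{2 \left(-589 + 650\right)} + \frac{1956007}{756744} = \frac{1}{2 \cdot 61} + \frac{1956007}{756744} = \frac{1}{2} \cdot \frac{1}{61} + \frac{1956007}{756744} = \frac{1}{122} + \frac{1956007}{756744} = \frac{119694799}{46161384}$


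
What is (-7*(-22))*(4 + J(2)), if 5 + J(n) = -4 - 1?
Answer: -924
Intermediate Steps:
J(n) = -10 (J(n) = -5 + (-4 - 1) = -5 - 5 = -10)
(-7*(-22))*(4 + J(2)) = (-7*(-22))*(4 - 10) = 154*(-6) = -924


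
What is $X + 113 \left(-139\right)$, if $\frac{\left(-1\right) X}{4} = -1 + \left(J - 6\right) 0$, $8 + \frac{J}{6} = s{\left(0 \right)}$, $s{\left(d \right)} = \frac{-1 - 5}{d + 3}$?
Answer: $-15703$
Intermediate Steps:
$s{\left(d \right)} = - \frac{6}{3 + d}$
$J = -60$ ($J = -48 + 6 \left(- \frac{6}{3 + 0}\right) = -48 + 6 \left(- \frac{6}{3}\right) = -48 + 6 \left(\left(-6\right) \frac{1}{3}\right) = -48 + 6 \left(-2\right) = -48 - 12 = -60$)
$X = 4$ ($X = - 4 \left(-1 + \left(-60 - 6\right) 0\right) = - 4 \left(-1 - 0\right) = - 4 \left(-1 + 0\right) = \left(-4\right) \left(-1\right) = 4$)
$X + 113 \left(-139\right) = 4 + 113 \left(-139\right) = 4 - 15707 = -15703$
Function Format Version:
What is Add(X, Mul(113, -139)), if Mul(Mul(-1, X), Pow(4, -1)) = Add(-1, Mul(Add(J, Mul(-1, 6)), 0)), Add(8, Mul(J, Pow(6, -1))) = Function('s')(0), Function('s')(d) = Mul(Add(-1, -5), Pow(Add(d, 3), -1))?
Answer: -15703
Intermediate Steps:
Function('s')(d) = Mul(-6, Pow(Add(3, d), -1))
J = -60 (J = Add(-48, Mul(6, Mul(-6, Pow(Add(3, 0), -1)))) = Add(-48, Mul(6, Mul(-6, Pow(3, -1)))) = Add(-48, Mul(6, Mul(-6, Rational(1, 3)))) = Add(-48, Mul(6, -2)) = Add(-48, -12) = -60)
X = 4 (X = Mul(-4, Add(-1, Mul(Add(-60, Mul(-1, 6)), 0))) = Mul(-4, Add(-1, Mul(Add(-60, -6), 0))) = Mul(-4, Add(-1, Mul(-66, 0))) = Mul(-4, Add(-1, 0)) = Mul(-4, -1) = 4)
Add(X, Mul(113, -139)) = Add(4, Mul(113, -139)) = Add(4, -15707) = -15703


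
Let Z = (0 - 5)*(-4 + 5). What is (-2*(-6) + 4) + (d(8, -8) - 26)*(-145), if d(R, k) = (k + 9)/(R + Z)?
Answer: 11213/3 ≈ 3737.7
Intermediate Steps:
Z = -5 (Z = -5*1 = -5)
d(R, k) = (9 + k)/(-5 + R) (d(R, k) = (k + 9)/(R - 5) = (9 + k)/(-5 + R))
(-2*(-6) + 4) + (d(8, -8) - 26)*(-145) = (-2*(-6) + 4) + ((9 - 8)/(-5 + 8) - 26)*(-145) = (12 + 4) + (1/3 - 26)*(-145) = 16 + ((⅓)*1 - 26)*(-145) = 16 + (⅓ - 26)*(-145) = 16 - 77/3*(-145) = 16 + 11165/3 = 11213/3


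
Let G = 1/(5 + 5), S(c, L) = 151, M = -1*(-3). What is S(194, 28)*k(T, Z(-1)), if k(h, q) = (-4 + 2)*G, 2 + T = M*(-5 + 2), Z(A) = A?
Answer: -151/5 ≈ -30.200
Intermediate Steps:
M = 3
T = -11 (T = -2 + 3*(-5 + 2) = -2 + 3*(-3) = -2 - 9 = -11)
G = ⅒ (G = 1/10 = ⅒ ≈ 0.10000)
k(h, q) = -⅕ (k(h, q) = (-4 + 2)*(⅒) = -2*⅒ = -⅕)
S(194, 28)*k(T, Z(-1)) = 151*(-⅕) = -151/5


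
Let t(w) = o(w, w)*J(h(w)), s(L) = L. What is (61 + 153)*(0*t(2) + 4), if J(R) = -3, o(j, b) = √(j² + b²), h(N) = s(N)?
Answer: 856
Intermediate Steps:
h(N) = N
o(j, b) = √(b² + j²)
t(w) = -3*√2*√(w²) (t(w) = √(w² + w²)*(-3) = √(2*w²)*(-3) = (√2*√(w²))*(-3) = -3*√2*√(w²))
(61 + 153)*(0*t(2) + 4) = (61 + 153)*(0*(-3*√2*√(2²)) + 4) = 214*(0*(-3*√2*√4) + 4) = 214*(0*(-3*√2*2) + 4) = 214*(0*(-6*√2) + 4) = 214*(0 + 4) = 214*4 = 856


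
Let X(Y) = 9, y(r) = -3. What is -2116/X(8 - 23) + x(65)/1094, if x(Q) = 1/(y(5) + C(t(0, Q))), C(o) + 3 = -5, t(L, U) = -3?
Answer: -25463953/108306 ≈ -235.11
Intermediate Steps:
C(o) = -8 (C(o) = -3 - 5 = -8)
x(Q) = -1/11 (x(Q) = 1/(-3 - 8) = 1/(-11) = -1/11)
-2116/X(8 - 23) + x(65)/1094 = -2116/9 - 1/11/1094 = -2116*⅑ - 1/11*1/1094 = -2116/9 - 1/12034 = -25463953/108306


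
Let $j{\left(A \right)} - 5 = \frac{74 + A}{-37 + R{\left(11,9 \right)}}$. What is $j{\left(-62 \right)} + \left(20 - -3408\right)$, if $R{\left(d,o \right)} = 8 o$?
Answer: $\frac{120167}{35} \approx 3433.3$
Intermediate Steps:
$j{\left(A \right)} = \frac{249}{35} + \frac{A}{35}$ ($j{\left(A \right)} = 5 + \frac{74 + A}{-37 + 8 \cdot 9} = 5 + \frac{74 + A}{-37 + 72} = 5 + \frac{74 + A}{35} = 5 + \left(74 + A\right) \frac{1}{35} = 5 + \left(\frac{74}{35} + \frac{A}{35}\right) = \frac{249}{35} + \frac{A}{35}$)
$j{\left(-62 \right)} + \left(20 - -3408\right) = \left(\frac{249}{35} + \frac{1}{35} \left(-62\right)\right) + \left(20 - -3408\right) = \left(\frac{249}{35} - \frac{62}{35}\right) + \left(20 + 3408\right) = \frac{187}{35} + 3428 = \frac{120167}{35}$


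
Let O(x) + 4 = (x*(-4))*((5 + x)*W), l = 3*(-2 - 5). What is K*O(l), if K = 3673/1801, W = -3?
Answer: 14794844/1801 ≈ 8214.8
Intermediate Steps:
l = -21 (l = 3*(-7) = -21)
K = 3673/1801 (K = 3673*(1/1801) = 3673/1801 ≈ 2.0394)
O(x) = -4 - 4*x*(-15 - 3*x) (O(x) = -4 + (x*(-4))*((5 + x)*(-3)) = -4 + (-4*x)*(-15 - 3*x) = -4 - 4*x*(-15 - 3*x))
K*O(l) = 3673*(-4 + 12*(-21)² + 60*(-21))/1801 = 3673*(-4 + 12*441 - 1260)/1801 = 3673*(-4 + 5292 - 1260)/1801 = (3673/1801)*4028 = 14794844/1801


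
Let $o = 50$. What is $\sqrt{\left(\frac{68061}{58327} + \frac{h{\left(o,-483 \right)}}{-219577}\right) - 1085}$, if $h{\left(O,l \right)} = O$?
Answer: $\frac{2 i \sqrt{44444240457967232797093}}{12807267679} \approx 32.922 i$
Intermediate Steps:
$\sqrt{\left(\frac{68061}{58327} + \frac{h{\left(o,-483 \right)}}{-219577}\right) - 1085} = \sqrt{\left(\frac{68061}{58327} + \frac{50}{-219577}\right) - 1085} = \sqrt{\left(68061 \cdot \frac{1}{58327} + 50 \left(- \frac{1}{219577}\right)\right) - 1085} = \sqrt{\left(\frac{68061}{58327} - \frac{50}{219577}\right) - 1085} = \sqrt{\frac{14941713847}{12807267679} - 1085} = \sqrt{- \frac{13880943717868}{12807267679}} = \frac{2 i \sqrt{44444240457967232797093}}{12807267679}$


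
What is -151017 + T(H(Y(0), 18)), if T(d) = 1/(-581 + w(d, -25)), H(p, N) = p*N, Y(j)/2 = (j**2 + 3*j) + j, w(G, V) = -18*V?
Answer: -19783228/131 ≈ -1.5102e+5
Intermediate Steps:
Y(j) = 2*j**2 + 8*j (Y(j) = 2*((j**2 + 3*j) + j) = 2*(j**2 + 4*j) = 2*j**2 + 8*j)
H(p, N) = N*p
T(d) = -1/131 (T(d) = 1/(-581 - 18*(-25)) = 1/(-581 + 450) = 1/(-131) = -1/131)
-151017 + T(H(Y(0), 18)) = -151017 - 1/131 = -19783228/131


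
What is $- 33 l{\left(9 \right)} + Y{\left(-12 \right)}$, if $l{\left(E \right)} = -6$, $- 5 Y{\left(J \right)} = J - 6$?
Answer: $\frac{1008}{5} \approx 201.6$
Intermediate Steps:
$Y{\left(J \right)} = \frac{6}{5} - \frac{J}{5}$ ($Y{\left(J \right)} = - \frac{J - 6}{5} = - \frac{-6 + J}{5} = \frac{6}{5} - \frac{J}{5}$)
$- 33 l{\left(9 \right)} + Y{\left(-12 \right)} = \left(-33\right) \left(-6\right) + \left(\frac{6}{5} - - \frac{12}{5}\right) = 198 + \left(\frac{6}{5} + \frac{12}{5}\right) = 198 + \frac{18}{5} = \frac{1008}{5}$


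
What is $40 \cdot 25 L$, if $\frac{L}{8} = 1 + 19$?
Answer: $160000$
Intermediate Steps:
$L = 160$ ($L = 8 \left(1 + 19\right) = 8 \cdot 20 = 160$)
$40 \cdot 25 L = 40 \cdot 25 \cdot 160 = 1000 \cdot 160 = 160000$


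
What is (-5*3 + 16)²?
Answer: 1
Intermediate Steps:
(-5*3 + 16)² = (-15 + 16)² = 1² = 1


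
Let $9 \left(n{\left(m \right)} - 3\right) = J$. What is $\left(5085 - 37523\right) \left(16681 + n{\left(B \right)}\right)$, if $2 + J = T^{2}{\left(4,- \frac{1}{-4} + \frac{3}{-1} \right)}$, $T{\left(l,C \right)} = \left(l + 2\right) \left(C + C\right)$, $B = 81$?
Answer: $- \frac{4906020434}{9} \approx -5.4511 \cdot 10^{8}$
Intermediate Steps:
$T{\left(l,C \right)} = 2 C \left(2 + l\right)$ ($T{\left(l,C \right)} = \left(2 + l\right) 2 C = 2 C \left(2 + l\right)$)
$J = 1087$ ($J = -2 + \left(2 \left(- \frac{1}{-4} + \frac{3}{-1}\right) \left(2 + 4\right)\right)^{2} = -2 + \left(2 \left(\left(-1\right) \left(- \frac{1}{4}\right) + 3 \left(-1\right)\right) 6\right)^{2} = -2 + \left(2 \left(\frac{1}{4} - 3\right) 6\right)^{2} = -2 + \left(2 \left(- \frac{11}{4}\right) 6\right)^{2} = -2 + \left(-33\right)^{2} = -2 + 1089 = 1087$)
$n{\left(m \right)} = \frac{1114}{9}$ ($n{\left(m \right)} = 3 + \frac{1}{9} \cdot 1087 = 3 + \frac{1087}{9} = \frac{1114}{9}$)
$\left(5085 - 37523\right) \left(16681 + n{\left(B \right)}\right) = \left(5085 - 37523\right) \left(16681 + \frac{1114}{9}\right) = \left(-32438\right) \frac{151243}{9} = - \frac{4906020434}{9}$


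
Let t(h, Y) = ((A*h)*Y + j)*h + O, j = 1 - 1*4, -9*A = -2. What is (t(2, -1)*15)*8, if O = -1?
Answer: -2840/3 ≈ -946.67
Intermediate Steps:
A = 2/9 (A = -1/9*(-2) = 2/9 ≈ 0.22222)
j = -3 (j = 1 - 4 = -3)
t(h, Y) = -1 + h*(-3 + 2*Y*h/9) (t(h, Y) = ((2*h/9)*Y - 3)*h - 1 = (2*Y*h/9 - 3)*h - 1 = (-3 + 2*Y*h/9)*h - 1 = h*(-3 + 2*Y*h/9) - 1 = -1 + h*(-3 + 2*Y*h/9))
(t(2, -1)*15)*8 = ((-1 - 3*2 + (2/9)*(-1)*2**2)*15)*8 = ((-1 - 6 + (2/9)*(-1)*4)*15)*8 = ((-1 - 6 - 8/9)*15)*8 = -71/9*15*8 = -355/3*8 = -2840/3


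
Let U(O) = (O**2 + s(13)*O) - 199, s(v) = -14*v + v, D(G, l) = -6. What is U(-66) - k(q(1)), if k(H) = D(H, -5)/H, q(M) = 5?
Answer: 76561/5 ≈ 15312.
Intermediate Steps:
s(v) = -13*v
k(H) = -6/H
U(O) = -199 + O**2 - 169*O (U(O) = (O**2 + (-13*13)*O) - 199 = (O**2 - 169*O) - 199 = -199 + O**2 - 169*O)
U(-66) - k(q(1)) = (-199 + (-66)**2 - 169*(-66)) - (-6)/5 = (-199 + 4356 + 11154) - (-6)/5 = 15311 - 1*(-6/5) = 15311 + 6/5 = 76561/5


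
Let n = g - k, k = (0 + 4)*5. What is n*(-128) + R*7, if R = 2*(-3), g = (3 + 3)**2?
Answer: -2090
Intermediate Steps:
g = 36 (g = 6**2 = 36)
k = 20 (k = 4*5 = 20)
R = -6
n = 16 (n = 36 - 1*20 = 36 - 20 = 16)
n*(-128) + R*7 = 16*(-128) - 6*7 = -2048 - 42 = -2090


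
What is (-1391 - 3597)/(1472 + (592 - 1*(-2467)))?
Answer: -4988/4531 ≈ -1.1009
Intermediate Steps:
(-1391 - 3597)/(1472 + (592 - 1*(-2467))) = -4988/(1472 + (592 + 2467)) = -4988/(1472 + 3059) = -4988/4531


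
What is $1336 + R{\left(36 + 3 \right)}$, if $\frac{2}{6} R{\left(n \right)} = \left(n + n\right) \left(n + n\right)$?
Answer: $19588$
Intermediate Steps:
$R{\left(n \right)} = 12 n^{2}$ ($R{\left(n \right)} = 3 \left(n + n\right) \left(n + n\right) = 3 \cdot 2 n 2 n = 3 \cdot 4 n^{2} = 12 n^{2}$)
$1336 + R{\left(36 + 3 \right)} = 1336 + 12 \left(36 + 3\right)^{2} = 1336 + 12 \cdot 39^{2} = 1336 + 12 \cdot 1521 = 1336 + 18252 = 19588$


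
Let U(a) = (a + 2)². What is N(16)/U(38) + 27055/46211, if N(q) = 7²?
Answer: 45552339/73937600 ≈ 0.61609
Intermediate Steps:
N(q) = 49
U(a) = (2 + a)²
N(16)/U(38) + 27055/46211 = 49/((2 + 38)²) + 27055/46211 = 49/(40²) + 27055*(1/46211) = 49/1600 + 27055/46211 = 45552339/73937600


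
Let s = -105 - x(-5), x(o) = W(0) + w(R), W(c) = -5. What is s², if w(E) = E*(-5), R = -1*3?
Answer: 13225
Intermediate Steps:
R = -3
w(E) = -5*E
x(o) = 10 (x(o) = -5 - 5*(-3) = -5 + 15 = 10)
s = -115 (s = -105 - 1*10 = -105 - 10 = -115)
s² = (-115)² = 13225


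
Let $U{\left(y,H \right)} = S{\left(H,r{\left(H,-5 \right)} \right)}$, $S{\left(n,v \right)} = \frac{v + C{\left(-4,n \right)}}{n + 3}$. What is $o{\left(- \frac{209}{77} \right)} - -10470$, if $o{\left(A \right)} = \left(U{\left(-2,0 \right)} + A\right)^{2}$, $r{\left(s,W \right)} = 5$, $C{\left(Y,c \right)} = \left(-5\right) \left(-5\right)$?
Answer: $\frac{515631}{49} \approx 10523.0$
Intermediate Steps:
$C{\left(Y,c \right)} = 25$
$S{\left(n,v \right)} = \frac{25 + v}{3 + n}$ ($S{\left(n,v \right)} = \frac{v + 25}{n + 3} = \frac{25 + v}{3 + n}$)
$U{\left(y,H \right)} = \frac{30}{3 + H}$ ($U{\left(y,H \right)} = \frac{25 + 5}{3 + H} = \frac{1}{3 + H} 30 = \frac{30}{3 + H}$)
$o{\left(A \right)} = \left(10 + A\right)^{2}$ ($o{\left(A \right)} = \left(\frac{30}{3 + 0} + A\right)^{2} = \left(\frac{30}{3} + A\right)^{2} = \left(30 \cdot \frac{1}{3} + A\right)^{2} = \left(10 + A\right)^{2}$)
$o{\left(- \frac{209}{77} \right)} - -10470 = \left(10 - \frac{209}{77}\right)^{2} - -10470 = \left(10 - \frac{19}{7}\right)^{2} + 10470 = \left(\frac{51}{7}\right)^{2} + 10470 = \frac{2601}{49} + 10470 = \frac{515631}{49}$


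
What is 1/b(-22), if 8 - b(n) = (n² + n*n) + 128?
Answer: -1/1088 ≈ -0.00091912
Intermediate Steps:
b(n) = -120 - 2*n² (b(n) = 8 - ((n² + n*n) + 128) = 8 - ((n² + n²) + 128) = 8 - (2*n² + 128) = 8 - (128 + 2*n²) = 8 + (-128 - 2*n²) = -120 - 2*n²)
1/b(-22) = 1/(-120 - 2*(-22)²) = 1/(-120 - 2*484) = 1/(-120 - 968) = 1/(-1088) = -1/1088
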